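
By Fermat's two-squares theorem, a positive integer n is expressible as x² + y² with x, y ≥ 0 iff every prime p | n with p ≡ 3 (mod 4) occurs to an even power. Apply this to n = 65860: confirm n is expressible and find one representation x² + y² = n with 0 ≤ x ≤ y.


Step 1: Factor n = 65860 = 2^2 · 5 · 37 · 89.
Step 2: Check the mod-4 condition on each prime factor: 2 = 2 (special); 5 ≡ 1 (mod 4), exponent 1; 37 ≡ 1 (mod 4), exponent 1; 89 ≡ 1 (mod 4), exponent 1.
All primes ≡ 3 (mod 4) appear to even exponent (or don't appear), so by the two-squares theorem n IS expressible as a sum of two squares.
Step 3: Build a representation. Group n = k² · m with k = 2 and m = 5 · 37 · 89 = 16465 (a product of primes ≡ 1 (mod 4)); a representation of m scales to one of n via (k·x)² + (k·y)² = k²(x² + y²). Each prime p ≡ 1 (mod 4) is itself a sum of two squares; find a² by testing p − a² for a perfect square:
  5: 5 − 1² = 4 = 2² ⇒ 5 = 1² + 2².
  37: 37 − 1² = 36 = 6² ⇒ 37 = 1² + 6².
  89: 89 − 1² = 88, 89 − 2² = 85, 89 − 3² = 80, 89 − 4² = 73, 89 − 5² = 64 = 8² ⇒ 89 = 5² + 8².
  Combine using the Brahmagupta–Fibonacci identity (a² + b²)(c² + d²) = (ac − bd)² + (ad + bc)² = (ac + bd)² + (ad − bc)²:
  5 · 37 = 185: from (1² + 2²)(1² + 6²), take (1·1 − 2·6, 1·6 + 2·1) = (1 − 12, 6 + 2) = (-11, 8); dropping signs (only squares matter) gives (11, 8); check 11² + 8² = 121 + 64 = 185 ✓.
  185 · 89 = 16465: from (11² + 8²)(5² + 8²), take (11·5 − 8·8, 11·8 + 8·5) = (55 − 64, 88 + 40) = (-9, 128); dropping signs (only squares matter) gives (9, 128); check 9² + 128² = 81 + 16384 = 16465 ✓.
  Scale by k = 2: (2·9, 2·128) = (18, 256).
Step 4: Order so x ≤ y and verify: 18² + 256² = 324 + 65536 = 65860 = n. ✓

n = 65860 = 18² + 256² (one valid representation with x ≤ y).


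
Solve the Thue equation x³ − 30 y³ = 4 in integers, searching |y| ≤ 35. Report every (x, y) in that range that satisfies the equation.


The equation is x³ - 30y³ = 4. For fixed y, x³ = 30·y³ + 4, so a solution requires the RHS to be a perfect cube.
Strategy: iterate y from -35 to 35, compute RHS = 30·y³ + 4, and check whether it is a (positive or negative) perfect cube.
Check small values of y:
  y = 0: RHS = 4 is not a perfect cube.
  y = 1: RHS = 34 is not a perfect cube.
  y = -1: RHS = -26 is not a perfect cube.
  y = 2: RHS = 244 is not a perfect cube.
  y = -2: RHS = -236 is not a perfect cube.
  y = 3: RHS = 814 is not a perfect cube.
  y = -3: RHS = -806 is not a perfect cube.
Continuing the search up to |y| = 35 finds no solutions either.
No (x, y) in the scanned range satisfies the equation.

No integer solutions with |y| ≤ 35.


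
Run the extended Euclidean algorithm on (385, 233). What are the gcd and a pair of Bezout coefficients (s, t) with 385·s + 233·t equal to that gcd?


Euclidean algorithm on (385, 233) — divide until remainder is 0:
  385 = 1 · 233 + 152
  233 = 1 · 152 + 81
  152 = 1 · 81 + 71
  81 = 1 · 71 + 10
  71 = 7 · 10 + 1
  10 = 10 · 1 + 0
gcd(385, 233) = 1.
Track Bezout coefficients alongside the remainders: start with r₀ = 385 = a·1 + b·0 (s = 1, t = 0) and r₁ = 233 = a·0 + b·1 (s = 0, t = 1); each new remainder r_{k+1} = r_{k-1} − q_k·r_k inherits s_{k+1} = s_{k-1} − q_k·s_k, t_{k+1} = t_{k-1} − q_k·t_k, so r_k = a·s_k + b·t_k at every step:
  q = 1: r = 152, s = 1 − 1·0 = 1, t = 0 − 1·1 = -1  (check: 385·1 + 233·(-1) = 152)
  q = 1: r = 81, s = 0 − 1·1 = -1, t = 1 − 1·(-1) = 2  (check: 385·(-1) + 233·2 = 81)
  q = 1: r = 71, s = 1 − 1·(-1) = 2, t = -1 − 1·2 = -3  (check: 385·2 + 233·(-3) = 71)
  q = 1: r = 10, s = -1 − 1·2 = -3, t = 2 − 1·(-3) = 5  (check: 385·(-3) + 233·5 = 10)
  q = 7: r = 1, s = 2 − 7·(-3) = 23, t = -3 − 7·5 = -38  (check: 385·23 + 233·(-38) = 1)
The row with r = 1 (the gcd) gives the Bezout coefficients s = 23, t = -38.
Result: 385 · (23) + 233 · (-38) = 1.

gcd(385, 233) = 1; s = 23, t = -38 (check: 385·23 + 233·(-38) = 1).


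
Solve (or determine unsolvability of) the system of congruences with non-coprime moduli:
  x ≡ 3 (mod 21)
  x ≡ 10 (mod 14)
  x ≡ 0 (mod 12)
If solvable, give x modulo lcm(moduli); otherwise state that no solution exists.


Moduli 21, 14, 12 are not pairwise coprime, so CRT works modulo lcm(m_i) when all pairwise compatibility conditions hold.
Pairwise compatibility: gcd(m_i, m_j) must divide a_i - a_j for every pair.
Merge one congruence at a time:
  Start: x ≡ 3 (mod 21).
  Combine with x ≡ 10 (mod 14): gcd(21, 14) = 7; 10 - 3 = 7, which IS divisible by 7, so compatible.
    Write x = 3 + 21·t and substitute into x ≡ 10 (mod 14): 21·t ≡ 10 − 3 = 7 (mod 14).
    Divide the congruence (and modulus) by g = 7: 3·t ≡ 1 (mod 2).
    Reduce coefficients mod 2: 1·t ≡ 1 (mod 2).
    So t ≡ 1 (mod 2).
    Then x = 3 + 21·1 = 24, valid modulo lcm(21, 14) = 42: x ≡ 24 (mod 42).
  Combine with x ≡ 0 (mod 12): gcd(42, 12) = 6; 0 - 24 = -24, which IS divisible by 6, so compatible.
    Write x = 24 + 42·t and substitute into x ≡ 0 (mod 12): 42·t ≡ 0 − 24 = -24 (mod 12).
    Divide the congruence (and modulus) by g = 6: 7·t ≡ -4 (mod 2).
    Reduce coefficients mod 2: 1·t ≡ 0 (mod 2).
    So t ≡ 0 (mod 2).
    Then x = 24 + 42·0 = 24, valid modulo lcm(42, 12) = 84: x ≡ 24 (mod 84).
Verify: 24 mod 21 = 3, 24 mod 14 = 10, 24 mod 12 = 0.

x ≡ 24 (mod 84).


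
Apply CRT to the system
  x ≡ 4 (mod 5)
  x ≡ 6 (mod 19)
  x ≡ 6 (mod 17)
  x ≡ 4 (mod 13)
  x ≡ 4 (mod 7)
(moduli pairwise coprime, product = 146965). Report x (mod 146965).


Product of moduli M = 5 · 19 · 17 · 13 · 7 = 146965.
Merge one congruence at a time:
  Start: x ≡ 4 (mod 5).
  Combine with x ≡ 6 (mod 19); new modulus lcm = 95.
    Write x = 4 + 5·t and substitute into x ≡ 6 (mod 19): 5·t ≡ 6 − 4 = 2 (mod 19).
    The inverse of 5 mod 19 is 4 (since 5·4 = 20 = 1·19 + 1), so t ≡ 4·2 = 8 ≡ 8 (mod 19).
    Then x = 4 + 5·8 = 44, valid modulo lcm(5, 19) = 95: x ≡ 44 (mod 95).
  Combine with x ≡ 6 (mod 17); new modulus lcm = 1615.
    Write x = 44 + 95·t and substitute into x ≡ 6 (mod 17): 95·t ≡ 6 − 44 = -38 (mod 17).
    Reduce coefficients mod 17: 10·t ≡ 13 (mod 17).
    The inverse of 10 mod 17 is 12 (since 10·12 = 120 = 7·17 + 1), so t ≡ 12·13 = 156 ≡ 3 (mod 17).
    Then x = 44 + 95·3 = 329, valid modulo lcm(95, 17) = 1615: x ≡ 329 (mod 1615).
  Combine with x ≡ 4 (mod 13); new modulus lcm = 20995.
    Write x = 329 + 1615·t and substitute into x ≡ 4 (mod 13): 1615·t ≡ 4 − 329 = -325 (mod 13).
    Reduce coefficients mod 13: 3·t ≡ 0 (mod 13).
    The inverse of 3 mod 13 is 9 (since 3·9 = 27 = 2·13 + 1), so t ≡ 9·0 = 0 ≡ 0 (mod 13).
    Then x = 329 + 1615·0 = 329, valid modulo lcm(1615, 13) = 20995: x ≡ 329 (mod 20995).
  Combine with x ≡ 4 (mod 7); new modulus lcm = 146965.
    Write x = 329 + 20995·t and substitute into x ≡ 4 (mod 7): 20995·t ≡ 4 − 329 = -325 (mod 7).
    Reduce coefficients mod 7: 2·t ≡ 4 (mod 7).
    The inverse of 2 mod 7 is 4 (since 2·4 = 8 = 1·7 + 1), so t ≡ 4·4 = 16 ≡ 2 (mod 7).
    Then x = 329 + 20995·2 = 42319, valid modulo lcm(20995, 7) = 146965: x ≡ 42319 (mod 146965).
Verify against each original: 42319 mod 5 = 4, 42319 mod 19 = 6, 42319 mod 17 = 6, 42319 mod 13 = 4, 42319 mod 7 = 4.

x ≡ 42319 (mod 146965).


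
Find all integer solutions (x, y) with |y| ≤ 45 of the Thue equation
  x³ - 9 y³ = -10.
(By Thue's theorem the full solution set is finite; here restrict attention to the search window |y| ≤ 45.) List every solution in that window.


The equation is x³ - 9y³ = -10. For fixed y, x³ = 9·y³ − 10, so a solution requires the RHS to be a perfect cube.
Strategy: iterate y from -45 to 45, compute RHS = 9·y³ − 10, and check whether it is a (positive or negative) perfect cube.
Check small values of y:
  y = 0: RHS = -10 is not a perfect cube.
  y = 1: RHS = -1 = (-1)³ ⇒ x = -1 works.
  y = -1: RHS = -19 is not a perfect cube.
  y = 2: RHS = 62 is not a perfect cube.
  y = -2: RHS = -82 is not a perfect cube.
  y = 3: RHS = 233 is not a perfect cube.
  y = -3: RHS = -253 is not a perfect cube.
Continuing the search up to |y| = 45 finds no further solutions beyond those listed.
Collected solutions: (-1, 1).

Solutions (with |y| ≤ 45): (-1, 1).


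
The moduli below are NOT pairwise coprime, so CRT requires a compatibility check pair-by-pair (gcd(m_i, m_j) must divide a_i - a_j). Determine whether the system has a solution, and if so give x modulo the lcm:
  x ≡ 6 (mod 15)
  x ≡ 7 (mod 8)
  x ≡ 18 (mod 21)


Moduli 15, 8, 21 are not pairwise coprime, so CRT works modulo lcm(m_i) when all pairwise compatibility conditions hold.
Pairwise compatibility: gcd(m_i, m_j) must divide a_i - a_j for every pair.
Merge one congruence at a time:
  Start: x ≡ 6 (mod 15).
  Combine with x ≡ 7 (mod 8): gcd(15, 8) = 1; 7 - 6 = 1, which IS divisible by 1, so compatible.
    Write x = 6 + 15·t and substitute into x ≡ 7 (mod 8): 15·t ≡ 7 − 6 = 1 (mod 8).
    Reduce coefficients mod 8: 7·t ≡ 1 (mod 8).
    The inverse of 7 mod 8 is 7 (since 7·7 = 49 = 6·8 + 1), so t ≡ 7·1 = 7 ≡ 7 (mod 8).
    Then x = 6 + 15·7 = 111, valid modulo lcm(15, 8) = 120: x ≡ 111 (mod 120).
  Combine with x ≡ 18 (mod 21): gcd(120, 21) = 3; 18 - 111 = -93, which IS divisible by 3, so compatible.
    Write x = 111 + 120·t and substitute into x ≡ 18 (mod 21): 120·t ≡ 18 − 111 = -93 (mod 21).
    Divide the congruence (and modulus) by g = 3: 40·t ≡ -31 (mod 7).
    Reduce coefficients mod 7: 5·t ≡ 4 (mod 7).
    The inverse of 5 mod 7 is 3 (since 5·3 = 15 = 2·7 + 1), so t ≡ 3·4 = 12 ≡ 5 (mod 7).
    Then x = 111 + 120·5 = 711, valid modulo lcm(120, 21) = 840: x ≡ 711 (mod 840).
Verify: 711 mod 15 = 6, 711 mod 8 = 7, 711 mod 21 = 18.

x ≡ 711 (mod 840).


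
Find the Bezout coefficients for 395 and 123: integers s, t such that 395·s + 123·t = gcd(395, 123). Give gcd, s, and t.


Euclidean algorithm on (395, 123) — divide until remainder is 0:
  395 = 3 · 123 + 26
  123 = 4 · 26 + 19
  26 = 1 · 19 + 7
  19 = 2 · 7 + 5
  7 = 1 · 5 + 2
  5 = 2 · 2 + 1
  2 = 2 · 1 + 0
gcd(395, 123) = 1.
Track Bezout coefficients alongside the remainders: start with r₀ = 395 = a·1 + b·0 (s = 1, t = 0) and r₁ = 123 = a·0 + b·1 (s = 0, t = 1); each new remainder r_{k+1} = r_{k-1} − q_k·r_k inherits s_{k+1} = s_{k-1} − q_k·s_k, t_{k+1} = t_{k-1} − q_k·t_k, so r_k = a·s_k + b·t_k at every step:
  q = 3: r = 26, s = 1 − 3·0 = 1, t = 0 − 3·1 = -3  (check: 395·1 + 123·(-3) = 26)
  q = 4: r = 19, s = 0 − 4·1 = -4, t = 1 − 4·(-3) = 13  (check: 395·(-4) + 123·13 = 19)
  q = 1: r = 7, s = 1 − 1·(-4) = 5, t = -3 − 1·13 = -16  (check: 395·5 + 123·(-16) = 7)
  q = 2: r = 5, s = -4 − 2·5 = -14, t = 13 − 2·(-16) = 45  (check: 395·(-14) + 123·45 = 5)
  q = 1: r = 2, s = 5 − 1·(-14) = 19, t = -16 − 1·45 = -61  (check: 395·19 + 123·(-61) = 2)
  q = 2: r = 1, s = -14 − 2·19 = -52, t = 45 − 2·(-61) = 167  (check: 395·(-52) + 123·167 = 1)
The row with r = 1 (the gcd) gives the Bezout coefficients s = -52, t = 167.
Result: 395 · (-52) + 123 · (167) = 1.

gcd(395, 123) = 1; s = -52, t = 167 (check: 395·(-52) + 123·167 = 1).


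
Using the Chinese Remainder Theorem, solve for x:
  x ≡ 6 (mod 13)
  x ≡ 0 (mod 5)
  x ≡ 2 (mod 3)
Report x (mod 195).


Moduli 13, 5, 3 are pairwise coprime; by CRT there is a unique solution modulo M = 13 · 5 · 3 = 195.
Solve pairwise, accumulating the modulus:
  Start with x ≡ 6 (mod 13).
  Combine with x ≡ 0 (mod 5): since gcd(13, 5) = 1, we get a unique residue mod 65.
    Write x = 6 + 13·t and substitute into x ≡ 0 (mod 5): 13·t ≡ 0 − 6 = -6 (mod 5).
    Reduce coefficients mod 5: 3·t ≡ 4 (mod 5).
    The inverse of 3 mod 5 is 2 (since 3·2 = 6 = 1·5 + 1), so t ≡ 2·4 = 8 ≡ 3 (mod 5).
    Then x = 6 + 13·3 = 45, valid modulo lcm(13, 5) = 65: x ≡ 45 (mod 65).
  Combine with x ≡ 2 (mod 3): since gcd(65, 3) = 1, we get a unique residue mod 195.
    Write x = 45 + 65·t and substitute into x ≡ 2 (mod 3): 65·t ≡ 2 − 45 = -43 (mod 3).
    Reduce coefficients mod 3: 2·t ≡ 2 (mod 3).
    The inverse of 2 mod 3 is 2 (since 2·2 = 4 = 1·3 + 1), so t ≡ 2·2 = 4 ≡ 1 (mod 3).
    Then x = 45 + 65·1 = 110, valid modulo lcm(65, 3) = 195: x ≡ 110 (mod 195).
Verify: 110 mod 13 = 6 ✓, 110 mod 5 = 0 ✓, 110 mod 3 = 2 ✓.

x ≡ 110 (mod 195).


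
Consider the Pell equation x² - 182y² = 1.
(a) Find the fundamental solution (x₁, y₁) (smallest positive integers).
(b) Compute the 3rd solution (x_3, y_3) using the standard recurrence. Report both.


Step 1: Find the fundamental solution (x₁, y₁) of x² - 182y² = 1.
  Expand √182 as a continued fraction. a₀ = ⌊√182⌋ = 13; iterate m_{k+1} = d_k·a_k − m_k, d_{k+1} = (182 − m_{k+1}²)/d_k, a_{k+1} = ⌊(a₀ + m_{k+1})/d_{k+1}⌋ (starting m₀ = 0, d₀ = 1), with convergents p_k = a_k·p_{k-1} + p_{k-2}, q_k = a_k·q_{k-1} + q_{k-2} (p₋₁ = 1, q₋₁ = 0):
  k = 0: a₀ = 13; p₀/q₀ = 13/1; p₀² − 182·q₀² = 169 − 182 = -13.
  k = 1: m = 13, d = 13, a = ⌊(13 + 13)/13⌋ = 2; p/q = (2·13 + 1)/(2·1 + 0) = 27/2; p² − 182·q² = 729 − 728 = 1.
  The first convergent with p² − 182·q² = 1 gives the fundamental solution (x₁, y₁) = (27, 2).
Step 2: Apply the recurrence (x_{n+1}, y_{n+1}) = (x₁x_n + 182y₁y_n, x₁y_n + y₁x_n) repeatedly.
  From (x_1, y_1) = (27, 2): x_2 = 27·27 + 182·2·2 = 1457; y_2 = 27·2 + 2·27 = 108.
  From (x_2, y_2) = (1457, 108): x_3 = 27·1457 + 182·2·108 = 78651; y_3 = 27·108 + 2·1457 = 5830.
Step 3: Verify x_3² - 182·y_3² = 6185979801 - 6185979800 = 1 (should be 1). ✓

(x_1, y_1) = (27, 2); (x_3, y_3) = (78651, 5830).


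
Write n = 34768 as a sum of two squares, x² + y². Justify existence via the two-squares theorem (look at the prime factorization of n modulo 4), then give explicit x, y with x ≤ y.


Step 1: Factor n = 34768 = 2^4 · 41 · 53.
Step 2: Check the mod-4 condition on each prime factor: 2 = 2 (special); 41 ≡ 1 (mod 4), exponent 1; 53 ≡ 1 (mod 4), exponent 1.
All primes ≡ 3 (mod 4) appear to even exponent (or don't appear), so by the two-squares theorem n IS expressible as a sum of two squares.
Step 3: Build a representation. Group n = k² · m with k = 4 and m = 41 · 53 = 2173 (a product of primes ≡ 1 (mod 4)); a representation of m scales to one of n via (k·x)² + (k·y)² = k²(x² + y²). Each prime p ≡ 1 (mod 4) is itself a sum of two squares; find a² by testing p − a² for a perfect square:
  41: 41 − 1² = 40, 41 − 2² = 37, 41 − 3² = 32, 41 − 4² = 25 = 5² ⇒ 41 = 4² + 5².
  53: 53 − 1² = 52, 53 − 2² = 49 = 7² ⇒ 53 = 2² + 7².
  Combine using the Brahmagupta–Fibonacci identity (a² + b²)(c² + d²) = (ac − bd)² + (ad + bc)² = (ac + bd)² + (ad − bc)²:
  41 · 53 = 2173: from (4² + 5²)(2² + 7²), take (4·2 − 5·7, 4·7 + 5·2) = (8 − 35, 28 + 10) = (-27, 38); dropping signs (only squares matter) gives (27, 38); check 27² + 38² = 729 + 1444 = 2173 ✓.
  Scale by k = 4: (4·27, 4·38) = (108, 152).
Step 4: Order so x ≤ y and verify: 108² + 152² = 11664 + 23104 = 34768 = n. ✓

n = 34768 = 108² + 152² (one valid representation with x ≤ y).


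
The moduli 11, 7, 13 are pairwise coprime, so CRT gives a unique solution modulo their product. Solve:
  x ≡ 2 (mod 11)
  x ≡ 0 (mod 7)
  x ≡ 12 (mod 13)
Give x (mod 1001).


Moduli 11, 7, 13 are pairwise coprime; by CRT there is a unique solution modulo M = 11 · 7 · 13 = 1001.
Solve pairwise, accumulating the modulus:
  Start with x ≡ 2 (mod 11).
  Combine with x ≡ 0 (mod 7): since gcd(11, 7) = 1, we get a unique residue mod 77.
    Write x = 2 + 11·t and substitute into x ≡ 0 (mod 7): 11·t ≡ 0 − 2 = -2 (mod 7).
    Reduce coefficients mod 7: 4·t ≡ 5 (mod 7).
    The inverse of 4 mod 7 is 2 (since 4·2 = 8 = 1·7 + 1), so t ≡ 2·5 = 10 ≡ 3 (mod 7).
    Then x = 2 + 11·3 = 35, valid modulo lcm(11, 7) = 77: x ≡ 35 (mod 77).
  Combine with x ≡ 12 (mod 13): since gcd(77, 13) = 1, we get a unique residue mod 1001.
    Write x = 35 + 77·t and substitute into x ≡ 12 (mod 13): 77·t ≡ 12 − 35 = -23 (mod 13).
    Reduce coefficients mod 13: 12·t ≡ 3 (mod 13).
    The inverse of 12 mod 13 is 12 (since 12·12 = 144 = 11·13 + 1), so t ≡ 12·3 = 36 ≡ 10 (mod 13).
    Then x = 35 + 77·10 = 805, valid modulo lcm(77, 13) = 1001: x ≡ 805 (mod 1001).
Verify: 805 mod 11 = 2 ✓, 805 mod 7 = 0 ✓, 805 mod 13 = 12 ✓.

x ≡ 805 (mod 1001).


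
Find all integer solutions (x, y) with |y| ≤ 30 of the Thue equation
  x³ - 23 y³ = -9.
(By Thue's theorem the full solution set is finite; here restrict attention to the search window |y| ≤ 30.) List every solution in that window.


The equation is x³ - 23y³ = -9. For fixed y, x³ = 23·y³ − 9, so a solution requires the RHS to be a perfect cube.
Strategy: iterate y from -30 to 30, compute RHS = 23·y³ − 9, and check whether it is a (positive or negative) perfect cube.
Check small values of y:
  y = 0: RHS = -9 is not a perfect cube.
  y = 1: RHS = 14 is not a perfect cube.
  y = -1: RHS = -32 is not a perfect cube.
  y = 2: RHS = 175 is not a perfect cube.
  y = -2: RHS = -193 is not a perfect cube.
  y = 3: RHS = 612 is not a perfect cube.
  y = -3: RHS = -630 is not a perfect cube.
Continuing the search up to |y| = 30 finds no solutions either.
No (x, y) in the scanned range satisfies the equation.

No integer solutions with |y| ≤ 30.


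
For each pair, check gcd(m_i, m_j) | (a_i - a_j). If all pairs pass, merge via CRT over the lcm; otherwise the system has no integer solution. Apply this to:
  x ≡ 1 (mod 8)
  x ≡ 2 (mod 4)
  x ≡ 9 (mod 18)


Moduli 8, 4, 18 are not pairwise coprime, so CRT works modulo lcm(m_i) when all pairwise compatibility conditions hold.
Pairwise compatibility: gcd(m_i, m_j) must divide a_i - a_j for every pair.
Merge one congruence at a time:
  Start: x ≡ 1 (mod 8).
  Combine with x ≡ 2 (mod 4): gcd(8, 4) = 4, and 2 - 1 = 1 is NOT divisible by 4.
    ⇒ system is inconsistent (no integer solution).

No solution (the system is inconsistent).


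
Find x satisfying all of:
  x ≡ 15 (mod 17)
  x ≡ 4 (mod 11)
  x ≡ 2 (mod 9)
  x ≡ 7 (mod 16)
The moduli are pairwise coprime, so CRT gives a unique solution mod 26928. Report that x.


Product of moduli M = 17 · 11 · 9 · 16 = 26928.
Merge one congruence at a time:
  Start: x ≡ 15 (mod 17).
  Combine with x ≡ 4 (mod 11); new modulus lcm = 187.
    Write x = 15 + 17·t and substitute into x ≡ 4 (mod 11): 17·t ≡ 4 − 15 = -11 (mod 11).
    Reduce coefficients mod 11: 6·t ≡ 0 (mod 11).
    The inverse of 6 mod 11 is 2 (since 6·2 = 12 = 1·11 + 1), so t ≡ 2·0 = 0 ≡ 0 (mod 11).
    Then x = 15 + 17·0 = 15, valid modulo lcm(17, 11) = 187: x ≡ 15 (mod 187).
  Combine with x ≡ 2 (mod 9); new modulus lcm = 1683.
    Write x = 15 + 187·t and substitute into x ≡ 2 (mod 9): 187·t ≡ 2 − 15 = -13 (mod 9).
    Reduce coefficients mod 9: 7·t ≡ 5 (mod 9).
    The inverse of 7 mod 9 is 4 (since 7·4 = 28 = 3·9 + 1), so t ≡ 4·5 = 20 ≡ 2 (mod 9).
    Then x = 15 + 187·2 = 389, valid modulo lcm(187, 9) = 1683: x ≡ 389 (mod 1683).
  Combine with x ≡ 7 (mod 16); new modulus lcm = 26928.
    Write x = 389 + 1683·t and substitute into x ≡ 7 (mod 16): 1683·t ≡ 7 − 389 = -382 (mod 16).
    Reduce coefficients mod 16: 3·t ≡ 2 (mod 16).
    The inverse of 3 mod 16 is 11 (since 3·11 = 33 = 2·16 + 1), so t ≡ 11·2 = 22 ≡ 6 (mod 16).
    Then x = 389 + 1683·6 = 10487, valid modulo lcm(1683, 16) = 26928: x ≡ 10487 (mod 26928).
Verify against each original: 10487 mod 17 = 15, 10487 mod 11 = 4, 10487 mod 9 = 2, 10487 mod 16 = 7.

x ≡ 10487 (mod 26928).


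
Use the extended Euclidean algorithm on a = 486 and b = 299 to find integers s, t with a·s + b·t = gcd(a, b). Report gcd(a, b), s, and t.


Euclidean algorithm on (486, 299) — divide until remainder is 0:
  486 = 1 · 299 + 187
  299 = 1 · 187 + 112
  187 = 1 · 112 + 75
  112 = 1 · 75 + 37
  75 = 2 · 37 + 1
  37 = 37 · 1 + 0
gcd(486, 299) = 1.
Track Bezout coefficients alongside the remainders: start with r₀ = 486 = a·1 + b·0 (s = 1, t = 0) and r₁ = 299 = a·0 + b·1 (s = 0, t = 1); each new remainder r_{k+1} = r_{k-1} − q_k·r_k inherits s_{k+1} = s_{k-1} − q_k·s_k, t_{k+1} = t_{k-1} − q_k·t_k, so r_k = a·s_k + b·t_k at every step:
  q = 1: r = 187, s = 1 − 1·0 = 1, t = 0 − 1·1 = -1  (check: 486·1 + 299·(-1) = 187)
  q = 1: r = 112, s = 0 − 1·1 = -1, t = 1 − 1·(-1) = 2  (check: 486·(-1) + 299·2 = 112)
  q = 1: r = 75, s = 1 − 1·(-1) = 2, t = -1 − 1·2 = -3  (check: 486·2 + 299·(-3) = 75)
  q = 1: r = 37, s = -1 − 1·2 = -3, t = 2 − 1·(-3) = 5  (check: 486·(-3) + 299·5 = 37)
  q = 2: r = 1, s = 2 − 2·(-3) = 8, t = -3 − 2·5 = -13  (check: 486·8 + 299·(-13) = 1)
The row with r = 1 (the gcd) gives the Bezout coefficients s = 8, t = -13.
Result: 486 · (8) + 299 · (-13) = 1.

gcd(486, 299) = 1; s = 8, t = -13 (check: 486·8 + 299·(-13) = 1).


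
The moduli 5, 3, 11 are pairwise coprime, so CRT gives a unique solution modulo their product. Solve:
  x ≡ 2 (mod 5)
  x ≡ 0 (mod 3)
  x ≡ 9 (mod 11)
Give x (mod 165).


Moduli 5, 3, 11 are pairwise coprime; by CRT there is a unique solution modulo M = 5 · 3 · 11 = 165.
Solve pairwise, accumulating the modulus:
  Start with x ≡ 2 (mod 5).
  Combine with x ≡ 0 (mod 3): since gcd(5, 3) = 1, we get a unique residue mod 15.
    Write x = 2 + 5·t and substitute into x ≡ 0 (mod 3): 5·t ≡ 0 − 2 = -2 (mod 3).
    Reduce coefficients mod 3: 2·t ≡ 1 (mod 3).
    The inverse of 2 mod 3 is 2 (since 2·2 = 4 = 1·3 + 1), so t ≡ 2·1 = 2 ≡ 2 (mod 3).
    Then x = 2 + 5·2 = 12, valid modulo lcm(5, 3) = 15: x ≡ 12 (mod 15).
  Combine with x ≡ 9 (mod 11): since gcd(15, 11) = 1, we get a unique residue mod 165.
    Write x = 12 + 15·t and substitute into x ≡ 9 (mod 11): 15·t ≡ 9 − 12 = -3 (mod 11).
    Reduce coefficients mod 11: 4·t ≡ 8 (mod 11).
    The inverse of 4 mod 11 is 3 (since 4·3 = 12 = 1·11 + 1), so t ≡ 3·8 = 24 ≡ 2 (mod 11).
    Then x = 12 + 15·2 = 42, valid modulo lcm(15, 11) = 165: x ≡ 42 (mod 165).
Verify: 42 mod 5 = 2 ✓, 42 mod 3 = 0 ✓, 42 mod 11 = 9 ✓.

x ≡ 42 (mod 165).


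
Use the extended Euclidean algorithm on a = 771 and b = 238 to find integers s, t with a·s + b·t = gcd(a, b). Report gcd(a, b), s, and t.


Euclidean algorithm on (771, 238) — divide until remainder is 0:
  771 = 3 · 238 + 57
  238 = 4 · 57 + 10
  57 = 5 · 10 + 7
  10 = 1 · 7 + 3
  7 = 2 · 3 + 1
  3 = 3 · 1 + 0
gcd(771, 238) = 1.
Track Bezout coefficients alongside the remainders: start with r₀ = 771 = a·1 + b·0 (s = 1, t = 0) and r₁ = 238 = a·0 + b·1 (s = 0, t = 1); each new remainder r_{k+1} = r_{k-1} − q_k·r_k inherits s_{k+1} = s_{k-1} − q_k·s_k, t_{k+1} = t_{k-1} − q_k·t_k, so r_k = a·s_k + b·t_k at every step:
  q = 3: r = 57, s = 1 − 3·0 = 1, t = 0 − 3·1 = -3  (check: 771·1 + 238·(-3) = 57)
  q = 4: r = 10, s = 0 − 4·1 = -4, t = 1 − 4·(-3) = 13  (check: 771·(-4) + 238·13 = 10)
  q = 5: r = 7, s = 1 − 5·(-4) = 21, t = -3 − 5·13 = -68  (check: 771·21 + 238·(-68) = 7)
  q = 1: r = 3, s = -4 − 1·21 = -25, t = 13 − 1·(-68) = 81  (check: 771·(-25) + 238·81 = 3)
  q = 2: r = 1, s = 21 − 2·(-25) = 71, t = -68 − 2·81 = -230  (check: 771·71 + 238·(-230) = 1)
The row with r = 1 (the gcd) gives the Bezout coefficients s = 71, t = -230.
Result: 771 · (71) + 238 · (-230) = 1.

gcd(771, 238) = 1; s = 71, t = -230 (check: 771·71 + 238·(-230) = 1).


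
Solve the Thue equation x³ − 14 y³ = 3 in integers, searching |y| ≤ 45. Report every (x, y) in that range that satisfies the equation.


The equation is x³ - 14y³ = 3. For fixed y, x³ = 14·y³ + 3, so a solution requires the RHS to be a perfect cube.
Strategy: iterate y from -45 to 45, compute RHS = 14·y³ + 3, and check whether it is a (positive or negative) perfect cube.
Check small values of y:
  y = 0: RHS = 3 is not a perfect cube.
  y = 1: RHS = 17 is not a perfect cube.
  y = -1: RHS = -11 is not a perfect cube.
  y = 2: RHS = 115 is not a perfect cube.
  y = -2: RHS = -109 is not a perfect cube.
  y = 3: RHS = 381 is not a perfect cube.
  y = -3: RHS = -375 is not a perfect cube.
Continuing the search up to |y| = 45 finds no solutions either.
No (x, y) in the scanned range satisfies the equation.

No integer solutions with |y| ≤ 45.


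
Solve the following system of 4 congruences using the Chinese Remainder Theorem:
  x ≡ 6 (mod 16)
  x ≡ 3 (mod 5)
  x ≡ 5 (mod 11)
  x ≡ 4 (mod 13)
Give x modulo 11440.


Product of moduli M = 16 · 5 · 11 · 13 = 11440.
Merge one congruence at a time:
  Start: x ≡ 6 (mod 16).
  Combine with x ≡ 3 (mod 5); new modulus lcm = 80.
    Write x = 6 + 16·t and substitute into x ≡ 3 (mod 5): 16·t ≡ 3 − 6 = -3 (mod 5).
    Reduce coefficients mod 5: 1·t ≡ 2 (mod 5).
    So t ≡ 2 (mod 5).
    Then x = 6 + 16·2 = 38, valid modulo lcm(16, 5) = 80: x ≡ 38 (mod 80).
  Combine with x ≡ 5 (mod 11); new modulus lcm = 880.
    Write x = 38 + 80·t and substitute into x ≡ 5 (mod 11): 80·t ≡ 5 − 38 = -33 (mod 11).
    Reduce coefficients mod 11: 3·t ≡ 0 (mod 11).
    The inverse of 3 mod 11 is 4 (since 3·4 = 12 = 1·11 + 1), so t ≡ 4·0 = 0 ≡ 0 (mod 11).
    Then x = 38 + 80·0 = 38, valid modulo lcm(80, 11) = 880: x ≡ 38 (mod 880).
  Combine with x ≡ 4 (mod 13); new modulus lcm = 11440.
    Write x = 38 + 880·t and substitute into x ≡ 4 (mod 13): 880·t ≡ 4 − 38 = -34 (mod 13).
    Reduce coefficients mod 13: 9·t ≡ 5 (mod 13).
    The inverse of 9 mod 13 is 3 (since 9·3 = 27 = 2·13 + 1), so t ≡ 3·5 = 15 ≡ 2 (mod 13).
    Then x = 38 + 880·2 = 1798, valid modulo lcm(880, 13) = 11440: x ≡ 1798 (mod 11440).
Verify against each original: 1798 mod 16 = 6, 1798 mod 5 = 3, 1798 mod 11 = 5, 1798 mod 13 = 4.

x ≡ 1798 (mod 11440).


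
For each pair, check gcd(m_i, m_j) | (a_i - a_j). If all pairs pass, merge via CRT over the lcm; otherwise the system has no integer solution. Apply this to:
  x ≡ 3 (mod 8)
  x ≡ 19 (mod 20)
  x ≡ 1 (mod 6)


Moduli 8, 20, 6 are not pairwise coprime, so CRT works modulo lcm(m_i) when all pairwise compatibility conditions hold.
Pairwise compatibility: gcd(m_i, m_j) must divide a_i - a_j for every pair.
Merge one congruence at a time:
  Start: x ≡ 3 (mod 8).
  Combine with x ≡ 19 (mod 20): gcd(8, 20) = 4; 19 - 3 = 16, which IS divisible by 4, so compatible.
    Write x = 3 + 8·t and substitute into x ≡ 19 (mod 20): 8·t ≡ 19 − 3 = 16 (mod 20).
    Divide the congruence (and modulus) by g = 4: 2·t ≡ 4 (mod 5).
    The inverse of 2 mod 5 is 3 (since 2·3 = 6 = 1·5 + 1), so t ≡ 3·4 = 12 ≡ 2 (mod 5).
    Then x = 3 + 8·2 = 19, valid modulo lcm(8, 20) = 40: x ≡ 19 (mod 40).
  Combine with x ≡ 1 (mod 6): gcd(40, 6) = 2; 1 - 19 = -18, which IS divisible by 2, so compatible.
    Write x = 19 + 40·t and substitute into x ≡ 1 (mod 6): 40·t ≡ 1 − 19 = -18 (mod 6).
    Divide the congruence (and modulus) by g = 2: 20·t ≡ -9 (mod 3).
    Reduce coefficients mod 3: 2·t ≡ 0 (mod 3).
    The inverse of 2 mod 3 is 2 (since 2·2 = 4 = 1·3 + 1), so t ≡ 2·0 = 0 ≡ 0 (mod 3).
    Then x = 19 + 40·0 = 19, valid modulo lcm(40, 6) = 120: x ≡ 19 (mod 120).
Verify: 19 mod 8 = 3, 19 mod 20 = 19, 19 mod 6 = 1.

x ≡ 19 (mod 120).


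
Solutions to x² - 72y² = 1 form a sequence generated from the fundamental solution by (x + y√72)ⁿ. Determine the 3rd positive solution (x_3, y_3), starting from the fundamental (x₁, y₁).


Step 1: Find the fundamental solution (x₁, y₁) of x² - 72y² = 1.
  Expand √72 as a continued fraction. a₀ = ⌊√72⌋ = 8; iterate m_{k+1} = d_k·a_k − m_k, d_{k+1} = (72 − m_{k+1}²)/d_k, a_{k+1} = ⌊(a₀ + m_{k+1})/d_{k+1}⌋ (starting m₀ = 0, d₀ = 1), with convergents p_k = a_k·p_{k-1} + p_{k-2}, q_k = a_k·q_{k-1} + q_{k-2} (p₋₁ = 1, q₋₁ = 0):
  k = 0: a₀ = 8; p₀/q₀ = 8/1; p₀² − 72·q₀² = 64 − 72 = -8.
  k = 1: m = 8, d = 8, a = ⌊(8 + 8)/8⌋ = 2; p/q = (2·8 + 1)/(2·1 + 0) = 17/2; p² − 72·q² = 289 − 288 = 1.
  The first convergent with p² − 72·q² = 1 gives the fundamental solution (x₁, y₁) = (17, 2).
Step 2: Apply the recurrence (x_{n+1}, y_{n+1}) = (x₁x_n + 72y₁y_n, x₁y_n + y₁x_n) repeatedly.
  From (x_1, y_1) = (17, 2): x_2 = 17·17 + 72·2·2 = 577; y_2 = 17·2 + 2·17 = 68.
  From (x_2, y_2) = (577, 68): x_3 = 17·577 + 72·2·68 = 19601; y_3 = 17·68 + 2·577 = 2310.
Step 3: Verify x_3² - 72·y_3² = 384199201 - 384199200 = 1 (should be 1). ✓

(x_1, y_1) = (17, 2); (x_3, y_3) = (19601, 2310).


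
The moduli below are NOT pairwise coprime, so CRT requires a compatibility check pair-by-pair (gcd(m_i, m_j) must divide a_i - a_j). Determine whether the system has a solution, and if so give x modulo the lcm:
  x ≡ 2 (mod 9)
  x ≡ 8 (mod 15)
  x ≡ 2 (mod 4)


Moduli 9, 15, 4 are not pairwise coprime, so CRT works modulo lcm(m_i) when all pairwise compatibility conditions hold.
Pairwise compatibility: gcd(m_i, m_j) must divide a_i - a_j for every pair.
Merge one congruence at a time:
  Start: x ≡ 2 (mod 9).
  Combine with x ≡ 8 (mod 15): gcd(9, 15) = 3; 8 - 2 = 6, which IS divisible by 3, so compatible.
    Write x = 2 + 9·t and substitute into x ≡ 8 (mod 15): 9·t ≡ 8 − 2 = 6 (mod 15).
    Divide the congruence (and modulus) by g = 3: 3·t ≡ 2 (mod 5).
    The inverse of 3 mod 5 is 2 (since 3·2 = 6 = 1·5 + 1), so t ≡ 2·2 = 4 ≡ 4 (mod 5).
    Then x = 2 + 9·4 = 38, valid modulo lcm(9, 15) = 45: x ≡ 38 (mod 45).
  Combine with x ≡ 2 (mod 4): gcd(45, 4) = 1; 2 - 38 = -36, which IS divisible by 1, so compatible.
    Write x = 38 + 45·t and substitute into x ≡ 2 (mod 4): 45·t ≡ 2 − 38 = -36 (mod 4).
    Reduce coefficients mod 4: 1·t ≡ 0 (mod 4).
    So t ≡ 0 (mod 4).
    Then x = 38 + 45·0 = 38, valid modulo lcm(45, 4) = 180: x ≡ 38 (mod 180).
Verify: 38 mod 9 = 2, 38 mod 15 = 8, 38 mod 4 = 2.

x ≡ 38 (mod 180).


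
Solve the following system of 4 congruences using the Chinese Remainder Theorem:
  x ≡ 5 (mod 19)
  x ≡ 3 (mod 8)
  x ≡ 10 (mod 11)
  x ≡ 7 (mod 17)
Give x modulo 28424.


Product of moduli M = 19 · 8 · 11 · 17 = 28424.
Merge one congruence at a time:
  Start: x ≡ 5 (mod 19).
  Combine with x ≡ 3 (mod 8); new modulus lcm = 152.
    Write x = 5 + 19·t and substitute into x ≡ 3 (mod 8): 19·t ≡ 3 − 5 = -2 (mod 8).
    Reduce coefficients mod 8: 3·t ≡ 6 (mod 8).
    The inverse of 3 mod 8 is 3 (since 3·3 = 9 = 1·8 + 1), so t ≡ 3·6 = 18 ≡ 2 (mod 8).
    Then x = 5 + 19·2 = 43, valid modulo lcm(19, 8) = 152: x ≡ 43 (mod 152).
  Combine with x ≡ 10 (mod 11); new modulus lcm = 1672.
    Write x = 43 + 152·t and substitute into x ≡ 10 (mod 11): 152·t ≡ 10 − 43 = -33 (mod 11).
    Reduce coefficients mod 11: 9·t ≡ 0 (mod 11).
    The inverse of 9 mod 11 is 5 (since 9·5 = 45 = 4·11 + 1), so t ≡ 5·0 = 0 ≡ 0 (mod 11).
    Then x = 43 + 152·0 = 43, valid modulo lcm(152, 11) = 1672: x ≡ 43 (mod 1672).
  Combine with x ≡ 7 (mod 17); new modulus lcm = 28424.
    Write x = 43 + 1672·t and substitute into x ≡ 7 (mod 17): 1672·t ≡ 7 − 43 = -36 (mod 17).
    Reduce coefficients mod 17: 6·t ≡ 15 (mod 17).
    The inverse of 6 mod 17 is 3 (since 6·3 = 18 = 1·17 + 1), so t ≡ 3·15 = 45 ≡ 11 (mod 17).
    Then x = 43 + 1672·11 = 18435, valid modulo lcm(1672, 17) = 28424: x ≡ 18435 (mod 28424).
Verify against each original: 18435 mod 19 = 5, 18435 mod 8 = 3, 18435 mod 11 = 10, 18435 mod 17 = 7.

x ≡ 18435 (mod 28424).


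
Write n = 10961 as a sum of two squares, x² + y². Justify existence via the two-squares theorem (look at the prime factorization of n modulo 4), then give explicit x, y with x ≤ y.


Step 1: Factor n = 10961 = 97 · 113.
Step 2: Check the mod-4 condition on each prime factor: 97 ≡ 1 (mod 4), exponent 1; 113 ≡ 1 (mod 4), exponent 1.
All primes ≡ 3 (mod 4) appear to even exponent (or don't appear), so by the two-squares theorem n IS expressible as a sum of two squares.
Step 3: Build a representation. Here n = 97 · 113 is a product of primes ≡ 1 (mod 4). Each prime p ≡ 1 (mod 4) is itself a sum of two squares; find a² by testing p − a² for a perfect square:
  97: 97 − 1² = 96, 97 − 2² = 93, 97 − 3² = 88, 97 − 4² = 81 = 9² ⇒ 97 = 4² + 9².
  113: 113 − 1² = 112, 113 − 2² = 109, 113 − 3² = 104, 113 − 4² = 97, 113 − 5² = 88, 113 − 6² = 77, 113 − 7² = 64 = 8² ⇒ 113 = 7² + 8².
  Combine using the Brahmagupta–Fibonacci identity (a² + b²)(c² + d²) = (ac − bd)² + (ad + bc)² = (ac + bd)² + (ad − bc)²:
  97 · 113 = 10961: from (4² + 9²)(7² + 8²), take (4·7 − 9·8, 4·8 + 9·7) = (28 − 72, 32 + 63) = (-44, 95); dropping signs (only squares matter) gives (44, 95); check 44² + 95² = 1936 + 9025 = 10961 ✓.
Step 4: Order so x ≤ y and verify: 44² + 95² = 1936 + 9025 = 10961 = n. ✓

n = 10961 = 44² + 95² (one valid representation with x ≤ y).


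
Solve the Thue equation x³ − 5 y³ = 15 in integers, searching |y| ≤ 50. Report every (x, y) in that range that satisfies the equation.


The equation is x³ - 5y³ = 15. For fixed y, x³ = 5·y³ + 15, so a solution requires the RHS to be a perfect cube.
Strategy: iterate y from -50 to 50, compute RHS = 5·y³ + 15, and check whether it is a (positive or negative) perfect cube.
Check small values of y:
  y = 0: RHS = 15 is not a perfect cube.
  y = 1: RHS = 20 is not a perfect cube.
  y = -1: RHS = 10 is not a perfect cube.
  y = 2: RHS = 55 is not a perfect cube.
  y = -2: RHS = -25 is not a perfect cube.
  y = 3: RHS = 150 is not a perfect cube.
  y = -3: RHS = -120 is not a perfect cube.
Continuing the search up to |y| = 50 finds no solutions either.
No (x, y) in the scanned range satisfies the equation.

No integer solutions with |y| ≤ 50.


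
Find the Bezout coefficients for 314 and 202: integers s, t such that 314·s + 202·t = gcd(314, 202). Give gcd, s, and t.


Euclidean algorithm on (314, 202) — divide until remainder is 0:
  314 = 1 · 202 + 112
  202 = 1 · 112 + 90
  112 = 1 · 90 + 22
  90 = 4 · 22 + 2
  22 = 11 · 2 + 0
gcd(314, 202) = 2.
Track Bezout coefficients alongside the remainders: start with r₀ = 314 = a·1 + b·0 (s = 1, t = 0) and r₁ = 202 = a·0 + b·1 (s = 0, t = 1); each new remainder r_{k+1} = r_{k-1} − q_k·r_k inherits s_{k+1} = s_{k-1} − q_k·s_k, t_{k+1} = t_{k-1} − q_k·t_k, so r_k = a·s_k + b·t_k at every step:
  q = 1: r = 112, s = 1 − 1·0 = 1, t = 0 − 1·1 = -1  (check: 314·1 + 202·(-1) = 112)
  q = 1: r = 90, s = 0 − 1·1 = -1, t = 1 − 1·(-1) = 2  (check: 314·(-1) + 202·2 = 90)
  q = 1: r = 22, s = 1 − 1·(-1) = 2, t = -1 − 1·2 = -3  (check: 314·2 + 202·(-3) = 22)
  q = 4: r = 2, s = -1 − 4·2 = -9, t = 2 − 4·(-3) = 14  (check: 314·(-9) + 202·14 = 2)
The row with r = 2 (the gcd) gives the Bezout coefficients s = -9, t = 14.
Result: 314 · (-9) + 202 · (14) = 2.

gcd(314, 202) = 2; s = -9, t = 14 (check: 314·(-9) + 202·14 = 2).


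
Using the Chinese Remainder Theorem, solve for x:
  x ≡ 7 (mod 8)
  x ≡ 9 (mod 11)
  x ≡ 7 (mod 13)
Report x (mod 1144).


Moduli 8, 11, 13 are pairwise coprime; by CRT there is a unique solution modulo M = 8 · 11 · 13 = 1144.
Solve pairwise, accumulating the modulus:
  Start with x ≡ 7 (mod 8).
  Combine with x ≡ 9 (mod 11): since gcd(8, 11) = 1, we get a unique residue mod 88.
    Write x = 7 + 8·t and substitute into x ≡ 9 (mod 11): 8·t ≡ 9 − 7 = 2 (mod 11).
    The inverse of 8 mod 11 is 7 (since 8·7 = 56 = 5·11 + 1), so t ≡ 7·2 = 14 ≡ 3 (mod 11).
    Then x = 7 + 8·3 = 31, valid modulo lcm(8, 11) = 88: x ≡ 31 (mod 88).
  Combine with x ≡ 7 (mod 13): since gcd(88, 13) = 1, we get a unique residue mod 1144.
    Write x = 31 + 88·t and substitute into x ≡ 7 (mod 13): 88·t ≡ 7 − 31 = -24 (mod 13).
    Reduce coefficients mod 13: 10·t ≡ 2 (mod 13).
    The inverse of 10 mod 13 is 4 (since 10·4 = 40 = 3·13 + 1), so t ≡ 4·2 = 8 ≡ 8 (mod 13).
    Then x = 31 + 88·8 = 735, valid modulo lcm(88, 13) = 1144: x ≡ 735 (mod 1144).
Verify: 735 mod 8 = 7 ✓, 735 mod 11 = 9 ✓, 735 mod 13 = 7 ✓.

x ≡ 735 (mod 1144).


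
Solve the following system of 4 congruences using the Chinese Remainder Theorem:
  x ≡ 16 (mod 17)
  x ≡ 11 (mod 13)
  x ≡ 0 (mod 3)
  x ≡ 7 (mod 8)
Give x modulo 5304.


Product of moduli M = 17 · 13 · 3 · 8 = 5304.
Merge one congruence at a time:
  Start: x ≡ 16 (mod 17).
  Combine with x ≡ 11 (mod 13); new modulus lcm = 221.
    Write x = 16 + 17·t and substitute into x ≡ 11 (mod 13): 17·t ≡ 11 − 16 = -5 (mod 13).
    Reduce coefficients mod 13: 4·t ≡ 8 (mod 13).
    The inverse of 4 mod 13 is 10 (since 4·10 = 40 = 3·13 + 1), so t ≡ 10·8 = 80 ≡ 2 (mod 13).
    Then x = 16 + 17·2 = 50, valid modulo lcm(17, 13) = 221: x ≡ 50 (mod 221).
  Combine with x ≡ 0 (mod 3); new modulus lcm = 663.
    Write x = 50 + 221·t and substitute into x ≡ 0 (mod 3): 221·t ≡ 0 − 50 = -50 (mod 3).
    Reduce coefficients mod 3: 2·t ≡ 1 (mod 3).
    The inverse of 2 mod 3 is 2 (since 2·2 = 4 = 1·3 + 1), so t ≡ 2·1 = 2 ≡ 2 (mod 3).
    Then x = 50 + 221·2 = 492, valid modulo lcm(221, 3) = 663: x ≡ 492 (mod 663).
  Combine with x ≡ 7 (mod 8); new modulus lcm = 5304.
    Write x = 492 + 663·t and substitute into x ≡ 7 (mod 8): 663·t ≡ 7 − 492 = -485 (mod 8).
    Reduce coefficients mod 8: 7·t ≡ 3 (mod 8).
    The inverse of 7 mod 8 is 7 (since 7·7 = 49 = 6·8 + 1), so t ≡ 7·3 = 21 ≡ 5 (mod 8).
    Then x = 492 + 663·5 = 3807, valid modulo lcm(663, 8) = 5304: x ≡ 3807 (mod 5304).
Verify against each original: 3807 mod 17 = 16, 3807 mod 13 = 11, 3807 mod 3 = 0, 3807 mod 8 = 7.

x ≡ 3807 (mod 5304).


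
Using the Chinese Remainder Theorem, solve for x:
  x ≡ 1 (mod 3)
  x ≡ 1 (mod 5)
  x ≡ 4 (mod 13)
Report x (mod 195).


Moduli 3, 5, 13 are pairwise coprime; by CRT there is a unique solution modulo M = 3 · 5 · 13 = 195.
Solve pairwise, accumulating the modulus:
  Start with x ≡ 1 (mod 3).
  Combine with x ≡ 1 (mod 5): since gcd(3, 5) = 1, we get a unique residue mod 15.
    Write x = 1 + 3·t and substitute into x ≡ 1 (mod 5): 3·t ≡ 1 − 1 = 0 (mod 5).
    The inverse of 3 mod 5 is 2 (since 3·2 = 6 = 1·5 + 1), so t ≡ 2·0 = 0 ≡ 0 (mod 5).
    Then x = 1 + 3·0 = 1, valid modulo lcm(3, 5) = 15: x ≡ 1 (mod 15).
  Combine with x ≡ 4 (mod 13): since gcd(15, 13) = 1, we get a unique residue mod 195.
    Write x = 1 + 15·t and substitute into x ≡ 4 (mod 13): 15·t ≡ 4 − 1 = 3 (mod 13).
    Reduce coefficients mod 13: 2·t ≡ 3 (mod 13).
    The inverse of 2 mod 13 is 7 (since 2·7 = 14 = 1·13 + 1), so t ≡ 7·3 = 21 ≡ 8 (mod 13).
    Then x = 1 + 15·8 = 121, valid modulo lcm(15, 13) = 195: x ≡ 121 (mod 195).
Verify: 121 mod 3 = 1 ✓, 121 mod 5 = 1 ✓, 121 mod 13 = 4 ✓.

x ≡ 121 (mod 195).


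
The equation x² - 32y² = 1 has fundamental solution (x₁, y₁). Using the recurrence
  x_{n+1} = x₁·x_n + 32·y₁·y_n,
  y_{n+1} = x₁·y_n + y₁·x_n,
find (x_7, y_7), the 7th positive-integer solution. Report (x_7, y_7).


Step 1: Find the fundamental solution (x₁, y₁) of x² - 32y² = 1.
  Expand √32 as a continued fraction. a₀ = ⌊√32⌋ = 5; iterate m_{k+1} = d_k·a_k − m_k, d_{k+1} = (32 − m_{k+1}²)/d_k, a_{k+1} = ⌊(a₀ + m_{k+1})/d_{k+1}⌋ (starting m₀ = 0, d₀ = 1), with convergents p_k = a_k·p_{k-1} + p_{k-2}, q_k = a_k·q_{k-1} + q_{k-2} (p₋₁ = 1, q₋₁ = 0):
  k = 0: a₀ = 5; p₀/q₀ = 5/1; p₀² − 32·q₀² = 25 − 32 = -7.
  k = 1: m = 5, d = 7, a = ⌊(5 + 5)/7⌋ = 1; p/q = (1·5 + 1)/(1·1 + 0) = 6/1; p² − 32·q² = 36 − 32 = 4.
  k = 2: m = 2, d = 4, a = ⌊(5 + 2)/4⌋ = 1; p/q = (1·6 + 5)/(1·1 + 1) = 11/2; p² − 32·q² = 121 − 128 = -7.
  k = 3: m = 2, d = 7, a = ⌊(5 + 2)/7⌋ = 1; p/q = (1·11 + 6)/(1·2 + 1) = 17/3; p² − 32·q² = 289 − 288 = 1.
  The first convergent with p² − 32·q² = 1 gives the fundamental solution (x₁, y₁) = (17, 3).
Step 2: Apply the recurrence (x_{n+1}, y_{n+1}) = (x₁x_n + 32y₁y_n, x₁y_n + y₁x_n) repeatedly.
  From (x_1, y_1) = (17, 3): x_2 = 17·17 + 32·3·3 = 577; y_2 = 17·3 + 3·17 = 102.
  From (x_2, y_2) = (577, 102): x_3 = 17·577 + 32·3·102 = 19601; y_3 = 17·102 + 3·577 = 3465.
  From (x_3, y_3) = (19601, 3465): x_4 = 17·19601 + 32·3·3465 = 665857; y_4 = 17·3465 + 3·19601 = 117708.
  From (x_4, y_4) = (665857, 117708): x_5 = 17·665857 + 32·3·117708 = 22619537; y_5 = 17·117708 + 3·665857 = 3998607.
  From (x_5, y_5) = (22619537, 3998607): x_6 = 17·22619537 + 32·3·3998607 = 768398401; y_6 = 17·3998607 + 3·22619537 = 135834930.
  From (x_6, y_6) = (768398401, 135834930): x_7 = 17·768398401 + 32·3·135834930 = 26102926097; y_7 = 17·135834930 + 3·768398401 = 4614389013.
Step 3: Verify x_7² - 32·y_7² = 681362750825443653409 - 681362750825443653408 = 1 (should be 1). ✓

(x_1, y_1) = (17, 3); (x_7, y_7) = (26102926097, 4614389013).
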